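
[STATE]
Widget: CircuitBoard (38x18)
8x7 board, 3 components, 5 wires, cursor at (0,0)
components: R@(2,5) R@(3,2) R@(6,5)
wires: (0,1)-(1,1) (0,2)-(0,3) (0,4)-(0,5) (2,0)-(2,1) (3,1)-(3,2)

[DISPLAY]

   0 1 2 3 4 5 6 7                    
0  [.]  ·   · ─ ·   · ─ ·             
        │                             
1       ·                             
                                      
2   · ─ ·               R             
                                      
3       · ─ R                         
                                      
4                                     
                                      
5                                     
                                      
6                       R             
Cursor: (0,0)                         
                                      
                                      
                                      


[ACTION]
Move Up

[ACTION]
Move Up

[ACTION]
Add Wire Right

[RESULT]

   0 1 2 3 4 5 6 7                    
0  [.]─ ·   · ─ ·   · ─ ·             
        │                             
1       ·                             
                                      
2   · ─ ·               R             
                                      
3       · ─ R                         
                                      
4                                     
                                      
5                                     
                                      
6                       R             
Cursor: (0,0)                         
                                      
                                      
                                      


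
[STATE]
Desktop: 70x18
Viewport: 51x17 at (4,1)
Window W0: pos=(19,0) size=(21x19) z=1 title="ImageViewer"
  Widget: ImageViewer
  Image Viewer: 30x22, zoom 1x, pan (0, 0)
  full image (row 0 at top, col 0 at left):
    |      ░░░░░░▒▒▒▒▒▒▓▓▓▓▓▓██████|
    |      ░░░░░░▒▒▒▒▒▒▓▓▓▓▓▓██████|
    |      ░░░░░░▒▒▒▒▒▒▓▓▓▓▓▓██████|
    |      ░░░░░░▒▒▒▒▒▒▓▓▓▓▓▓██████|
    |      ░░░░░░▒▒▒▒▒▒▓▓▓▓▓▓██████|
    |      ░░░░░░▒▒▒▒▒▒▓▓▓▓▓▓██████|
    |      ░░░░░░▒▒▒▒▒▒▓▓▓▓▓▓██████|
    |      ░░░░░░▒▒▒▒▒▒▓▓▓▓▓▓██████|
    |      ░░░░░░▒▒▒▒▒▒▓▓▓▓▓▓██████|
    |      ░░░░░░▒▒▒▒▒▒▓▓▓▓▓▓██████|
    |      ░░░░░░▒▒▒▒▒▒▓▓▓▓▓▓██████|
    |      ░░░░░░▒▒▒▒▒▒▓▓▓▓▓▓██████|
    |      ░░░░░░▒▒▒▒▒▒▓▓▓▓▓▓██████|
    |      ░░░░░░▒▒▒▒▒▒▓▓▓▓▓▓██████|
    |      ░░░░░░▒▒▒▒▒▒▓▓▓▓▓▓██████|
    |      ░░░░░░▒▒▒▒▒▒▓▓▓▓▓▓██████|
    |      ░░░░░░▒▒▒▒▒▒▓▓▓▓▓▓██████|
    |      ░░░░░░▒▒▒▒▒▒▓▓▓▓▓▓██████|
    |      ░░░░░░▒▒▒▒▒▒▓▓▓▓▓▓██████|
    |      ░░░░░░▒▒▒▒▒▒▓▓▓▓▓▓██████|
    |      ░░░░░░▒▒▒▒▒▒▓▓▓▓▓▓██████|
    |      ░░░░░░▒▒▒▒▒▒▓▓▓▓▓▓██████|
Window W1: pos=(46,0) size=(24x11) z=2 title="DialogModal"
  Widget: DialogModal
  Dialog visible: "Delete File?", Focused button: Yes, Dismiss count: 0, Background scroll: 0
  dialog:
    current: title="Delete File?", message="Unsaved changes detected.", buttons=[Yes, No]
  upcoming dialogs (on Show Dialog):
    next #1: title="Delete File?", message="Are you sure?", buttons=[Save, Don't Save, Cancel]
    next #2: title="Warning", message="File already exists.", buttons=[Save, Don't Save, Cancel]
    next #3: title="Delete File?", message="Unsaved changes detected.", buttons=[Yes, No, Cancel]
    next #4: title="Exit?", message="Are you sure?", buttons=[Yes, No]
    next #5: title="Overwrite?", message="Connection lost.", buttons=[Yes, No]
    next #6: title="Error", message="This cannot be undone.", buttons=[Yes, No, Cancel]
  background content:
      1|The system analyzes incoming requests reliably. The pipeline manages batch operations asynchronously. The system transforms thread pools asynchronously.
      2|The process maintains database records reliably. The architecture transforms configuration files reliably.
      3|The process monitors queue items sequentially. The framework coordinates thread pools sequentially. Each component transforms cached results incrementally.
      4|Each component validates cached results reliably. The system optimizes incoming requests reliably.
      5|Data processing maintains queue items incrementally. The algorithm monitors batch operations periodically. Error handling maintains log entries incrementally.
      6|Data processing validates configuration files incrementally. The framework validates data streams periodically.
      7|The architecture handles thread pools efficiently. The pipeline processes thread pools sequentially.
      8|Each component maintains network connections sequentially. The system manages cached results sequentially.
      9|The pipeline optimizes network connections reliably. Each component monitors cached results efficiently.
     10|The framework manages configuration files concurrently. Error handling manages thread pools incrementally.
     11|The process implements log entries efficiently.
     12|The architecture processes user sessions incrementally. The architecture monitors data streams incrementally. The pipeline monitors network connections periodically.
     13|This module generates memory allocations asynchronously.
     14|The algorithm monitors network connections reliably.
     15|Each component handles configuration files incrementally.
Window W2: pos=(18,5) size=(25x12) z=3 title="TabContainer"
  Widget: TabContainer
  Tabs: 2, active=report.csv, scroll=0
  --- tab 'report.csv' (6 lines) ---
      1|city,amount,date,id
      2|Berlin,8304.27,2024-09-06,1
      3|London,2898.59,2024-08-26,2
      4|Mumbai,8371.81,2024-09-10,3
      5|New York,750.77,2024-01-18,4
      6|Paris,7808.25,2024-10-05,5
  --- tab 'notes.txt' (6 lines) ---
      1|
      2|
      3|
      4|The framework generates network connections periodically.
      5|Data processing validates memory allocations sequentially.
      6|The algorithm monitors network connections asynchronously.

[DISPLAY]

               ┃ ImageViewer       ┃      ┃ DialogM
               ┠───────────────────┨      ┠────────
               ┃      ░░░░░░▒▒▒▒▒▒▓┃      ┃The syst
               ┃      ░░░░░░▒▒▒▒▒▒▓┃      ┃Th┌─────
              ┏━━━━━━━━━━━━━━━━━━━━━━━┓   ┃Th│  Del
              ┃ TabContainer          ┃   ┃Ea│Unsav
              ┠───────────────────────┨   ┃Da│   [Y
              ┃[report.csv]│ notes.txt┃   ┃Da└─────
              ┃───────────────────────┃   ┃The arch
              ┃city,amount,date,id    ┃   ┗━━━━━━━━
              ┃Berlin,8304.27,2024-09-┃            
              ┃London,2898.59,2024-08-┃            
              ┃Mumbai,8371.81,2024-09-┃            
              ┃New York,750.77,2024-01┃            
              ┃Paris,7808.25,2024-10-0┃            
              ┗━━━━━━━━━━━━━━━━━━━━━━━┛            
               ┃      ░░░░░░▒▒▒▒▒▒▓┃               


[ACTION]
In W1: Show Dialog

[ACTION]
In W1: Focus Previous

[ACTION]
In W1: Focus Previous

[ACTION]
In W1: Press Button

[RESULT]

               ┃ ImageViewer       ┃      ┃ DialogM
               ┠───────────────────┨      ┠────────
               ┃      ░░░░░░▒▒▒▒▒▒▓┃      ┃The syst
               ┃      ░░░░░░▒▒▒▒▒▒▓┃      ┃The proc
              ┏━━━━━━━━━━━━━━━━━━━━━━━┓   ┃The proc
              ┃ TabContainer          ┃   ┃Each com
              ┠───────────────────────┨   ┃Data pro
              ┃[report.csv]│ notes.txt┃   ┃Data pro
              ┃───────────────────────┃   ┃The arch
              ┃city,amount,date,id    ┃   ┗━━━━━━━━
              ┃Berlin,8304.27,2024-09-┃            
              ┃London,2898.59,2024-08-┃            
              ┃Mumbai,8371.81,2024-09-┃            
              ┃New York,750.77,2024-01┃            
              ┃Paris,7808.25,2024-10-0┃            
              ┗━━━━━━━━━━━━━━━━━━━━━━━┛            
               ┃      ░░░░░░▒▒▒▒▒▒▓┃               


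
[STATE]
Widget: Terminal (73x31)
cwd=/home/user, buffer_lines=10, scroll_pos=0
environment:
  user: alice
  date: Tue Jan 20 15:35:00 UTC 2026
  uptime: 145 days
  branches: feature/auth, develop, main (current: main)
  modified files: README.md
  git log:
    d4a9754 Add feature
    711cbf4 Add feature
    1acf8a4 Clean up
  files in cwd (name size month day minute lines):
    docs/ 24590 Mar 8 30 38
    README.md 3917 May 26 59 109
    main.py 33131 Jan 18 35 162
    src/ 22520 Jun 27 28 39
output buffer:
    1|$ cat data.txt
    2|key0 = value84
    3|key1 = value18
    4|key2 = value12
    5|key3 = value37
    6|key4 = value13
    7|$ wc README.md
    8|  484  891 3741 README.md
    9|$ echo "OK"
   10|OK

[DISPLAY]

$ cat data.txt                                                           
key0 = value84                                                           
key1 = value18                                                           
key2 = value12                                                           
key3 = value37                                                           
key4 = value13                                                           
$ wc README.md                                                           
  484  891 3741 README.md                                                
$ echo "OK"                                                              
OK                                                                       
$ █                                                                      
                                                                         
                                                                         
                                                                         
                                                                         
                                                                         
                                                                         
                                                                         
                                                                         
                                                                         
                                                                         
                                                                         
                                                                         
                                                                         
                                                                         
                                                                         
                                                                         
                                                                         
                                                                         
                                                                         
                                                                         


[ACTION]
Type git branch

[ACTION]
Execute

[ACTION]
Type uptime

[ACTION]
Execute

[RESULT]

$ cat data.txt                                                           
key0 = value84                                                           
key1 = value18                                                           
key2 = value12                                                           
key3 = value37                                                           
key4 = value13                                                           
$ wc README.md                                                           
  484  891 3741 README.md                                                
$ echo "OK"                                                              
OK                                                                       
$ git branch                                                             
  feature/auth                                                           
  develop                                                                
* main                                                                   
$ uptime                                                                 
 10:00  up 145 days                                                      
$ █                                                                      
                                                                         
                                                                         
                                                                         
                                                                         
                                                                         
                                                                         
                                                                         
                                                                         
                                                                         
                                                                         
                                                                         
                                                                         
                                                                         
                                                                         


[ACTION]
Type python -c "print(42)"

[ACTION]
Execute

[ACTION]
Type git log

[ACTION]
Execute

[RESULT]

$ cat data.txt                                                           
key0 = value84                                                           
key1 = value18                                                           
key2 = value12                                                           
key3 = value37                                                           
key4 = value13                                                           
$ wc README.md                                                           
  484  891 3741 README.md                                                
$ echo "OK"                                                              
OK                                                                       
$ git branch                                                             
  feature/auth                                                           
  develop                                                                
* main                                                                   
$ uptime                                                                 
 10:00  up 145 days                                                      
$ python -c "print(42)"                                                  
42                                                                       
$ git log                                                                
d4a9754 Add feature                                                      
711cbf4 Add feature                                                      
1acf8a4 Clean up                                                         
$ █                                                                      
                                                                         
                                                                         
                                                                         
                                                                         
                                                                         
                                                                         
                                                                         
                                                                         


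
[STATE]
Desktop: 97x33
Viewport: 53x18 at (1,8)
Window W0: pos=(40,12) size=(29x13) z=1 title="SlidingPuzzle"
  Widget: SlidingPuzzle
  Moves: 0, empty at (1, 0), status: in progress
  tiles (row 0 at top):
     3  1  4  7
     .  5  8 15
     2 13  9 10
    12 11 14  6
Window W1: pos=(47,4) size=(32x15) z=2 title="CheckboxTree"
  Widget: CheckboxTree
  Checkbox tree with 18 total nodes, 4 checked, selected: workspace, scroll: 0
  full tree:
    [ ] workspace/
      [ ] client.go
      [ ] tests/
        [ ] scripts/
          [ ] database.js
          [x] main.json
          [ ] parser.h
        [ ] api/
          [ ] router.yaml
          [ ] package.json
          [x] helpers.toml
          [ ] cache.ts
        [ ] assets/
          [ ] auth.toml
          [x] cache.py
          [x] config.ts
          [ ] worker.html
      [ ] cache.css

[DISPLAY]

                                              ┃   [ ]
                                              ┃   [-]
                                              ┃     [
                                              ┃      
                                       ┏━━━━━━┃      
                                       ┃ Slidi┃      
                                       ┠──────┃     [
                                       ┃┌────┬┃      
                                       ┃│  3 │┃      
                                       ┃├────┼┃      
                                       ┃│    │┗━━━━━━
                                       ┃├────┼────┼──
                                       ┃│  2 │ 13 │  
                                       ┃├────┼────┼──
                                       ┃│ 12 │ 11 │ 1
                                       ┃└────┴────┴──
                                       ┗━━━━━━━━━━━━━
                                                     


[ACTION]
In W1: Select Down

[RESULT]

                                              ┃>  [ ]
                                              ┃   [-]
                                              ┃     [
                                              ┃      
                                       ┏━━━━━━┃      
                                       ┃ Slidi┃      
                                       ┠──────┃     [
                                       ┃┌────┬┃      
                                       ┃│  3 │┃      
                                       ┃├────┼┃      
                                       ┃│    │┗━━━━━━
                                       ┃├────┼────┼──
                                       ┃│  2 │ 13 │  
                                       ┃├────┼────┼──
                                       ┃│ 12 │ 11 │ 1
                                       ┃└────┴────┴──
                                       ┗━━━━━━━━━━━━━
                                                     


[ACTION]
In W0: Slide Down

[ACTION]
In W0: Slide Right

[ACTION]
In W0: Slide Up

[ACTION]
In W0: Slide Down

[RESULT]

                                              ┃>  [ ]
                                              ┃   [-]
                                              ┃     [
                                              ┃      
                                       ┏━━━━━━┃      
                                       ┃ Slidi┃      
                                       ┠──────┃     [
                                       ┃┌────┬┃      
                                       ┃│    │┃      
                                       ┃├────┼┃      
                                       ┃│  3 │┗━━━━━━
                                       ┃├────┼────┼──
                                       ┃│  2 │ 13 │  
                                       ┃├────┼────┼──
                                       ┃│ 12 │ 11 │ 1
                                       ┃└────┴────┴──
                                       ┗━━━━━━━━━━━━━
                                                     


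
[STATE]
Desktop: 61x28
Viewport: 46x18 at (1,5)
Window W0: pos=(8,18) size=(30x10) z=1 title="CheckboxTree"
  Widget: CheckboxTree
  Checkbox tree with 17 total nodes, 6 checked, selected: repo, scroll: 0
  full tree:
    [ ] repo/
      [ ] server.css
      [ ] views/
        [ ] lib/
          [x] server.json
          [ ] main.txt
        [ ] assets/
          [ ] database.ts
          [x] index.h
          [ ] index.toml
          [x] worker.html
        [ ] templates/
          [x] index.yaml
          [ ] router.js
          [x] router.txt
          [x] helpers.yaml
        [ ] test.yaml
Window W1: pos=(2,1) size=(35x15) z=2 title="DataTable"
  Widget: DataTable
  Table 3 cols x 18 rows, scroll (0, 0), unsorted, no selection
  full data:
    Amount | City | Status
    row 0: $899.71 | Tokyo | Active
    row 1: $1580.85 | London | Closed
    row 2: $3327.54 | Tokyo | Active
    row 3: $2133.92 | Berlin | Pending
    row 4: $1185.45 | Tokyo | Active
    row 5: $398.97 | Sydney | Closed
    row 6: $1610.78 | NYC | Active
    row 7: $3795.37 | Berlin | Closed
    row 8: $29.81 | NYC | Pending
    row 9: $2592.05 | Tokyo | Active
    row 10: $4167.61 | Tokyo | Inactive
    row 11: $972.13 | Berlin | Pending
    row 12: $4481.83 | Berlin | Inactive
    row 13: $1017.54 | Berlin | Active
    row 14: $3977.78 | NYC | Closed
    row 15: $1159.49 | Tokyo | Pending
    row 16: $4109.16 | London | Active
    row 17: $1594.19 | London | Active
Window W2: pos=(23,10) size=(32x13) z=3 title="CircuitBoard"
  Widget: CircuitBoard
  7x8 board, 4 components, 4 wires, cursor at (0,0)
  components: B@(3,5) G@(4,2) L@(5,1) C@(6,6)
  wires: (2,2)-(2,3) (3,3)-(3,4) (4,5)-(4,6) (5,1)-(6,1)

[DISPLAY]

 ┃────────┼──────┼────────         ┃          
 ┃$899.71 │Tokyo │Active           ┃          
 ┃$1580.85│London│Closed           ┃          
 ┃$3327.54│Tokyo │Active           ┃          
 ┃$2133.92│Berlin│Pending          ┃          
 ┃$1185.45│Tokyo │Acti┏━━━━━━━━━━━━━━━━━━━━━━━
 ┃$398.97 │Sydney│Clos┃ CircuitBoard          
 ┃$1610.78│NYC   │Acti┠───────────────────────
 ┃$3795.37│Berlin│Clos┃   0 1 2 3 4 5 6       
 ┃$29.81  │NYC   │Pend┃0  [.]                 
 ┗━━━━━━━━━━━━━━━━━━━━┃                       
                      ┃1                      
                      ┃                       
       ┏━━━━━━━━━━━━━━┃2           · ─ ·      
       ┃ CheckboxTree ┃                       
       ┠──────────────┃3               · ─ ·  
       ┃>[-] repo/    ┃                       
       ┃   [ ] server.┗━━━━━━━━━━━━━━━━━━━━━━━


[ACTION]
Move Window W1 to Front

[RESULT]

 ┃────────┼──────┼────────         ┃          
 ┃$899.71 │Tokyo │Active           ┃          
 ┃$1580.85│London│Closed           ┃          
 ┃$3327.54│Tokyo │Active           ┃          
 ┃$2133.92│Berlin│Pending          ┃          
 ┃$1185.45│Tokyo │Active           ┃━━━━━━━━━━
 ┃$398.97 │Sydney│Closed           ┃          
 ┃$1610.78│NYC   │Active           ┃──────────
 ┃$3795.37│Berlin│Closed           ┃5 6       
 ┃$29.81  │NYC   │Pending          ┃          
 ┗━━━━━━━━━━━━━━━━━━━━━━━━━━━━━━━━━┛          
                      ┃1                      
                      ┃                       
       ┏━━━━━━━━━━━━━━┃2           · ─ ·      
       ┃ CheckboxTree ┃                       
       ┠──────────────┃3               · ─ ·  
       ┃>[-] repo/    ┃                       
       ┃   [ ] server.┗━━━━━━━━━━━━━━━━━━━━━━━


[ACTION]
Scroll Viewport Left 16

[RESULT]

  ┃────────┼──────┼────────         ┃         
  ┃$899.71 │Tokyo │Active           ┃         
  ┃$1580.85│London│Closed           ┃         
  ┃$3327.54│Tokyo │Active           ┃         
  ┃$2133.92│Berlin│Pending          ┃         
  ┃$1185.45│Tokyo │Active           ┃━━━━━━━━━
  ┃$398.97 │Sydney│Closed           ┃         
  ┃$1610.78│NYC   │Active           ┃─────────
  ┃$3795.37│Berlin│Closed           ┃5 6      
  ┃$29.81  │NYC   │Pending          ┃         
  ┗━━━━━━━━━━━━━━━━━━━━━━━━━━━━━━━━━┛         
                       ┃1                     
                       ┃                      
        ┏━━━━━━━━━━━━━━┃2           · ─ ·     
        ┃ CheckboxTree ┃                      
        ┠──────────────┃3               · ─ · 
        ┃>[-] repo/    ┃                      
        ┃   [ ] server.┗━━━━━━━━━━━━━━━━━━━━━━


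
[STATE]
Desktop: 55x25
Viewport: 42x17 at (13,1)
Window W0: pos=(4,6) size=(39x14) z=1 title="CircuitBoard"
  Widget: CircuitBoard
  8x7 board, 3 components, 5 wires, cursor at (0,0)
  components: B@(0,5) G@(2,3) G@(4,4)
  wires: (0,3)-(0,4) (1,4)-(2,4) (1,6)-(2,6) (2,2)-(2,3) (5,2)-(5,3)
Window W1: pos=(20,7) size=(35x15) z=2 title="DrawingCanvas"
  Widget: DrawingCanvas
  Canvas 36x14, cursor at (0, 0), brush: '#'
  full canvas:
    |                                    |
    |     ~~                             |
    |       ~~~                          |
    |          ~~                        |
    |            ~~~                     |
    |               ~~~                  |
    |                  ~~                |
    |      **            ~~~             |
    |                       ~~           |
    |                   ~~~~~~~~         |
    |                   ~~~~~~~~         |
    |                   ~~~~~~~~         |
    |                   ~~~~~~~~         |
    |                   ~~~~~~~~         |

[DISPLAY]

                                          
                                          
                                          
                                          
                                          
━━━━━━━━━━━━━━━━━━━━━━━━━━━━━┓            
Board  ┏━━━━━━━━━━━━━━━━━━━━━━━━━━━━━━━━━┓
───────┃ DrawingCanvas                   ┃
 3 4 5 ┠─────────────────────────────────┨
       ┃+                                ┃
       ┃     ~~                          ┃
       ┃       ~~~                       ┃
       ┃          ~~                     ┃
    · ─┃            ~~~                  ┃
       ┃               ~~~               ┃
       ┃                  ~~             ┃
       ┃      **            ~~~          ┃


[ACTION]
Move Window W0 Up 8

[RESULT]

Board                        ┃            
─────────────────────────────┨            
 3 4 5 6 7                   ┃            
        · ─ ·   B            ┃            
                             ┃            
            ·       ·        ┃            
       ┏━━━━━━━━━━━━━━━━━━━━━━━━━━━━━━━━━┓
    · ─┃ DrawingCanvas                   ┃
       ┠─────────────────────────────────┨
       ┃+                                ┃
       ┃     ~~                          ┃
       ┃       ~~~                       ┃
━━━━━━━┃          ~~                     ┃
       ┃            ~~~                  ┃
       ┃               ~~~               ┃
       ┃                  ~~             ┃
       ┃      **            ~~~          ┃


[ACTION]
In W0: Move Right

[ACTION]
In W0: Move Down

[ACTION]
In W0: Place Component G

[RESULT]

Board                        ┃            
─────────────────────────────┨            
 3 4 5 6 7                   ┃            
        · ─ ·   B            ┃            
                             ┃            
G]          ·       ·        ┃            
       ┏━━━━━━━━━━━━━━━━━━━━━━━━━━━━━━━━━┓
    · ─┃ DrawingCanvas                   ┃
       ┠─────────────────────────────────┨
       ┃+                                ┃
       ┃     ~~                          ┃
       ┃       ~~~                       ┃
━━━━━━━┃          ~~                     ┃
       ┃            ~~~                  ┃
       ┃               ~~~               ┃
       ┃                  ~~             ┃
       ┃      **            ~~~          ┃


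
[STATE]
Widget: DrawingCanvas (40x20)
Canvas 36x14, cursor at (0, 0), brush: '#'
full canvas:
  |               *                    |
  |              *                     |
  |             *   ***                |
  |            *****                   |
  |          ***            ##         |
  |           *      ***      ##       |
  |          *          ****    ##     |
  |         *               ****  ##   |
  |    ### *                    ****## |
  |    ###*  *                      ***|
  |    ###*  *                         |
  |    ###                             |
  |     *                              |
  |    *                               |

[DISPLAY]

+              *                        
              *                         
             *   ***                    
            *****                       
          ***            ##             
           *      ***      ##           
          *          ****    ##         
         *               ****  ##       
    ### *                    ****##     
    ###*  *                      ***    
    ###*  *                             
    ###                                 
     *                                  
    *                                   
                                        
                                        
                                        
                                        
                                        
                                        


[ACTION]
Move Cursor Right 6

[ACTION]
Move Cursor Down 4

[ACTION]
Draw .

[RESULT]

               *                        
              *                         
             *   ***                    
            *****                       
      .   ***            ##             
           *      ***      ##           
          *          ****    ##         
         *               ****  ##       
    ### *                    ****##     
    ###*  *                      ***    
    ###*  *                             
    ###                                 
     *                                  
    *                                   
                                        
                                        
                                        
                                        
                                        
                                        


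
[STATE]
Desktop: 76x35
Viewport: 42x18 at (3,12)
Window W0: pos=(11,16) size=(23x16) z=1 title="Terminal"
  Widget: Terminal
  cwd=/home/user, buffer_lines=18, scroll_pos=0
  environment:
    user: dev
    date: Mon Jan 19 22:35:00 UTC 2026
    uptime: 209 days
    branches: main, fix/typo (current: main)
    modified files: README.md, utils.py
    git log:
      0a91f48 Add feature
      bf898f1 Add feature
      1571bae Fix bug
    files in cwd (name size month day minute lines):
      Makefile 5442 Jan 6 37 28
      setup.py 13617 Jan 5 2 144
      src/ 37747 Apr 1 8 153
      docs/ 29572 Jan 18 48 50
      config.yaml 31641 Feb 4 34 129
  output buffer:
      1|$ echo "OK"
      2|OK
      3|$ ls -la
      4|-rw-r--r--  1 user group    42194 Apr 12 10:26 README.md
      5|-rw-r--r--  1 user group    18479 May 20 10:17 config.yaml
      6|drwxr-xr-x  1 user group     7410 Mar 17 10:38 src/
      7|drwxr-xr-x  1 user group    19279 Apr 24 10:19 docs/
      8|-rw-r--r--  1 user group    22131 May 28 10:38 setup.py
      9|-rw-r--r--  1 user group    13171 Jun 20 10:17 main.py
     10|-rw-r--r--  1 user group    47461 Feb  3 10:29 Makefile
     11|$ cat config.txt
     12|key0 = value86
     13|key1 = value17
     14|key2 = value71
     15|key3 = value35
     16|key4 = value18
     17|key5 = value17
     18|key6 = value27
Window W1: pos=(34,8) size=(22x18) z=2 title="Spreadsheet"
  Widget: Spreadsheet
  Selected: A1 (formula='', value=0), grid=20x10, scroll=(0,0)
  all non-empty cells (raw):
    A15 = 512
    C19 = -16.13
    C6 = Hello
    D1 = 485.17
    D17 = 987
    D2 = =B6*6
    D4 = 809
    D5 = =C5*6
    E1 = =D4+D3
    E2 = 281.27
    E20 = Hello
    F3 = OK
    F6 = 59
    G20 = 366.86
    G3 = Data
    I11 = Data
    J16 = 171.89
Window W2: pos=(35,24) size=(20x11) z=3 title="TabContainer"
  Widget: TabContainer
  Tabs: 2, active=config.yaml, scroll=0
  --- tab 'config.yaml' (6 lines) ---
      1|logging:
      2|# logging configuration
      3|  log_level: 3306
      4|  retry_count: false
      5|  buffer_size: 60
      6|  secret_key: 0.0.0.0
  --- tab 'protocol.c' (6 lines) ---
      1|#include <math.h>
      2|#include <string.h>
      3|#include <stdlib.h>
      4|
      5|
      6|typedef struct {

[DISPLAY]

                               ┃       A  
                               ┃----------
                               ┃  1      [
                               ┃  2       
        ┏━━━━━━━━━━━━━━━━━━━━━┓┃  3       
        ┃ Terminal            ┃┃  4       
        ┠─────────────────────┨┃  5       
        ┃$ echo "OK"          ┃┃  6       
        ┃OK                   ┃┃  7       
        ┃$ ls -la             ┃┃  8       
        ┃-rw-r--r--  1 user gr┃┃  9       
        ┃-rw-r--r--  1 user gr┃┃ 10       
        ┃drwxr-xr-x  1 user gr┃┃┏━━━━━━━━━
        ┃drwxr-xr-x  1 user gr┃┗┃ TabConta
        ┃-rw-r--r--  1 user gr┃ ┠─────────
        ┃-rw-r--r--  1 user gr┃ ┃[config.y
        ┃-rw-r--r--  1 user gr┃ ┃─────────
        ┃$ cat config.txt     ┃ ┃logging: 


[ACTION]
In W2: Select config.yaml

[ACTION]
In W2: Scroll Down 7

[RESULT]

                               ┃       A  
                               ┃----------
                               ┃  1      [
                               ┃  2       
        ┏━━━━━━━━━━━━━━━━━━━━━┓┃  3       
        ┃ Terminal            ┃┃  4       
        ┠─────────────────────┨┃  5       
        ┃$ echo "OK"          ┃┃  6       
        ┃OK                   ┃┃  7       
        ┃$ ls -la             ┃┃  8       
        ┃-rw-r--r--  1 user gr┃┃  9       
        ┃-rw-r--r--  1 user gr┃┃ 10       
        ┃drwxr-xr-x  1 user gr┃┃┏━━━━━━━━━
        ┃drwxr-xr-x  1 user gr┃┗┃ TabConta
        ┃-rw-r--r--  1 user gr┃ ┠─────────
        ┃-rw-r--r--  1 user gr┃ ┃[config.y
        ┃-rw-r--r--  1 user gr┃ ┃─────────
        ┃$ cat config.txt     ┃ ┃  secret_


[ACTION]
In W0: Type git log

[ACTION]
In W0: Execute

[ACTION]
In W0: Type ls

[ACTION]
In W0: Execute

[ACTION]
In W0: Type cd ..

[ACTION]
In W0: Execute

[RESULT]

                               ┃       A  
                               ┃----------
                               ┃  1      [
                               ┃  2       
        ┏━━━━━━━━━━━━━━━━━━━━━┓┃  3       
        ┃ Terminal            ┃┃  4       
        ┠─────────────────────┨┃  5       
        ┃key4 = value18       ┃┃  6       
        ┃key5 = value17       ┃┃  7       
        ┃key6 = value27       ┃┃  8       
        ┃$ git log            ┃┃  9       
        ┃0a91f48 Add feature  ┃┃ 10       
        ┃bf898f1 Add feature  ┃┃┏━━━━━━━━━
        ┃1571bae Fix bug      ┃┗┃ TabConta
        ┃$ ls                 ┃ ┠─────────
        ┃Makefile  setup.py  s┃ ┃[config.y
        ┃$ cd ..              ┃ ┃─────────
        ┃                     ┃ ┃  secret_


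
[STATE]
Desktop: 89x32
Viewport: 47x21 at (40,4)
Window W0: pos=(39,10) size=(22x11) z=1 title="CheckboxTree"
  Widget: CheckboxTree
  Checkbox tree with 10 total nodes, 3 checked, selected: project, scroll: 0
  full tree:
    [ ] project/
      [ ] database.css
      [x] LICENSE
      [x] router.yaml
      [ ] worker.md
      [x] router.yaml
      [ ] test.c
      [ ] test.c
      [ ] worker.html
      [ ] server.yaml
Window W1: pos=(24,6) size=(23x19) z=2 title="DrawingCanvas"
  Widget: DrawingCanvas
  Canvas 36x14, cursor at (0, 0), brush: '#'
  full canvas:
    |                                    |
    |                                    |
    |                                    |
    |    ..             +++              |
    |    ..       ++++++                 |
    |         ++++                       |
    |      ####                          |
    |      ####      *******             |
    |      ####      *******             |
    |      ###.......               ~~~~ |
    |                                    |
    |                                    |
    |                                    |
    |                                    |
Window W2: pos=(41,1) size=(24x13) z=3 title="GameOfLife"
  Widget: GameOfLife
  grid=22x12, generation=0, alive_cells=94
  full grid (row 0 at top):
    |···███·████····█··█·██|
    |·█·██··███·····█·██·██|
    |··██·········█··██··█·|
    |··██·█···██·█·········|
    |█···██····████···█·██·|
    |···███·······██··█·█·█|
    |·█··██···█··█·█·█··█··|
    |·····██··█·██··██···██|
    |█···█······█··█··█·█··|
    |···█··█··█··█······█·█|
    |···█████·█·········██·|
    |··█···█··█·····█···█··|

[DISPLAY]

 ┃Gen: 0                ┃                      
 ┃··██·········█··██··█·┃                      
━┃··██·█···██·█·········┃                      
 ┃█···██····████···█·██·┃                      
─┃···███·······██··█·█·█┃                      
 ┃·█··██···█··█·█·█··█··┃                      
 ┃·····██··█·██··██···██┃                      
 ┃█···█······█··█··█·█··┃                      
 ┃···█··█··█··█······█·█┃                      
+┗━━━━━━━━━━━━━━━━━━━━━━┛                      
      ┃database.css ┃                          
      ┃LICENSE      ┃                          
 *****┃router.yaml  ┃                          
 *****┃worker.md    ┃                          
.     ┃router.yaml  ┃                          
      ┃test.c       ┃                          
      ┃━━━━━━━━━━━━━┛                          
      ┃                                        
      ┃                                        
      ┃                                        
━━━━━━┛                                        


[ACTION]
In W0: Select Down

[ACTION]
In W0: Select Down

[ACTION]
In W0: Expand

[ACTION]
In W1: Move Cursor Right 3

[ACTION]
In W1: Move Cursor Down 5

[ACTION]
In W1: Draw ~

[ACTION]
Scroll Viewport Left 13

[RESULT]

              ┃Gen: 0                ┃         
              ┃··██·········█··██··█·┃         
━━━━━━━━━━━━━━┃··██·█···██·█·········┃         
rawingCanvas  ┃█···██····████···█·██·┃         
──────────────┃···███·······██··█·█·█┃         
              ┃·█··██···█··█·█·█··█··┃         
              ┃·····██··█·██··██···██┃         
              ┃█···█······█··█··█·█··┃         
  ..          ┃···█··█··█··█······█·█┃         
  ..       +++┗━━━━━━━━━━━━━━━━━━━━━━┛         
 ~     ++++        ┃database.css ┃             
    ####           ┃LICENSE      ┃             
    ####      *****┃router.yaml  ┃             
    ####      *****┃worker.md    ┃             
    ###.......     ┃router.yaml  ┃             
                   ┃test.c       ┃             
                   ┃━━━━━━━━━━━━━┛             
                   ┃                           
                   ┃                           
                   ┃                           
━━━━━━━━━━━━━━━━━━━┛                           
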